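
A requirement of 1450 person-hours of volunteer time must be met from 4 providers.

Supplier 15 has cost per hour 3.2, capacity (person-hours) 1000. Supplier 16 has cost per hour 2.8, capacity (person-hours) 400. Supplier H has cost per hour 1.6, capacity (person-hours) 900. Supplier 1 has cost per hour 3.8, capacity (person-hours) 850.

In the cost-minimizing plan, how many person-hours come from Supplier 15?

Fill from the cheapest provider first.
Supplier H (1.6): use full 900 — 550 person-hours to go.
Supplier 16 (2.8): use full 400 — 150 person-hours to go.
Take 150 from Supplier 15 at 3.2 to finish.
Supplier 1: unused.

150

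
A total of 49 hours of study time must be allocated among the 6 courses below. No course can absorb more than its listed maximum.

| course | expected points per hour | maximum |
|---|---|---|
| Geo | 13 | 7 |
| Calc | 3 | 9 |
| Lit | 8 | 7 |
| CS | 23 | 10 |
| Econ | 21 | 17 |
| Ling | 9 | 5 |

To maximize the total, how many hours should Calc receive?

3

Order the courses by expected points per hour: CS 23 > Econ 21 > Geo 13 > Ling 9 > Lit 8 > Calc 3.
CS takes 10 to reach its cap of 10 ; 39 left.
Econ takes 17 to reach its cap of 17 ; 22 left.
Give Geo 7 to hit its cap of 7 ; 15 left.
Ling: +5 to 5 (cap) ; 10 left.
Give Lit 7 to hit its cap of 7 ; 3 left.
Calc has room for 9 but only 3 remain, so it gets 3.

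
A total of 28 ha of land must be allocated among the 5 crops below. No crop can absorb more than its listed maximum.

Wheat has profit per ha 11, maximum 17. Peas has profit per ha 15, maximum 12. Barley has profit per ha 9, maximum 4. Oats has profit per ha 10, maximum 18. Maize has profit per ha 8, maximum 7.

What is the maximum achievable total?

356

Rank by profit per ha: Peas 15 > Wheat 11 > Oats 10 > Barley 9 > Maize 8.
Peas: +12 to 12 (cap) ; 16 left.
Only 16 left; Wheat takes them to reach 16.
Total = 11×16 + 15×12 = 356.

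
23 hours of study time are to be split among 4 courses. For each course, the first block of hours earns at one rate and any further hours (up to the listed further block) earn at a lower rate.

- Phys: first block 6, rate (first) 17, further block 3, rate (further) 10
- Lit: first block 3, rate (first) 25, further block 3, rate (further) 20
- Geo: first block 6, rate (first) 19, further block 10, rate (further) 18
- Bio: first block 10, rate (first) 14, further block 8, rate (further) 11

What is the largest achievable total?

Order all 8 blocks by rate: Lit/tier1 25 > Lit/tier2 20 > Geo/tier1 19 > Geo/tier2 18 > Phys/tier1 17 > Bio/tier1 14 > Bio/tier2 11 > Phys/tier2 10.
Fill Lit tier1 block (3 at 25) → 20 left.
Fill Lit tier2 block (3 at 20) → 17 left.
Geo tier1 at 19: fill all 6 → 11 left.
Geo/tier2 (18): +10 → 1 left.
1 remain; put them into Phys tier1 at 17.
Total = 25×3 + 20×3 + 19×6 + 18×10 + 17×1 = 446.

446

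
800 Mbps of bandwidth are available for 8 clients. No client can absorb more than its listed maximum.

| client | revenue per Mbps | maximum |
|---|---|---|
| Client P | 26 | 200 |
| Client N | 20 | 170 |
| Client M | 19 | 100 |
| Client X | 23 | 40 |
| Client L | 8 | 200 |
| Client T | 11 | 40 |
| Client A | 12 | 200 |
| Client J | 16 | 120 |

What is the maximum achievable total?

Highest revenue per Mbps first: Client P 26 > Client X 23 > Client N 20 > Client M 19 > Client J 16 > Client A 12 > Client T 11 > Client L 8.
Give Client P 200 to hit its cap of 200 → 600 left.
Give Client X 40 to hit its cap of 40 → 560 left.
Client N: +170 to 170 (cap) → 390 left.
Client M takes 100 to reach its cap of 100 → 290 left.
Give Client J 120 to hit its cap of 120 → 170 left.
Client A has room for 200 but only 170 remain, so it gets 170.
Total = 26×200 + 20×170 + 19×100 + 23×40 + 12×170 + 16×120 = 15380.

15380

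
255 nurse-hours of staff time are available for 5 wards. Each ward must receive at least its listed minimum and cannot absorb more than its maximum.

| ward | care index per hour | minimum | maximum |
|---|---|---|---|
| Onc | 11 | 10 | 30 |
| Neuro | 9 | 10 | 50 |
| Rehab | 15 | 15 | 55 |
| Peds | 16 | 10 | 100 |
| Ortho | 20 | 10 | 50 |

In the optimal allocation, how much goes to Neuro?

20

Meeting every minimum uses 10+10+15+10+10 = 55 nurse-hours, leaving 200.
Order the wards by care index per hour: Ortho 20 > Peds 16 > Rehab 15 > Onc 11 > Neuro 9.
Give Ortho 40 more to hit its cap of 50 — 160 left.
Peds takes 90 more to reach its cap of 100 — 70 left.
Rehab takes 40 more to reach its cap of 55 — 30 left.
Onc: +20 to 30 (cap) — 10 left.
Only 10 left; Neuro takes them to reach 20.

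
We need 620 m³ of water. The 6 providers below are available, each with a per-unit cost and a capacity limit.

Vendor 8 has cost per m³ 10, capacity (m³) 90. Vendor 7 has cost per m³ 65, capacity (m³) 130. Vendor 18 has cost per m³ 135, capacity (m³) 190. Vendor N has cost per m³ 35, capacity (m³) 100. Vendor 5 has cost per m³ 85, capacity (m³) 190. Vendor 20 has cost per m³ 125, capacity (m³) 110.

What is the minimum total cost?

Fill from the cheapest provider first.
Vendor 8 (10): use full 90 ; 530 m³ to go.
Take 100 from Vendor N at 35 ; need 430 more.
Take 130 from Vendor 7 at 65 ; need 300 more.
Vendor 5 at 85: take all 190 m³ ; 110 still needed.
Vendor 20 (125): use full 110 ; 0 m³ to go.
Vendor 18: unused.
Cost = 90×10 + 100×35 + 130×65 + 190×85 + 110×125 = 42750.

42750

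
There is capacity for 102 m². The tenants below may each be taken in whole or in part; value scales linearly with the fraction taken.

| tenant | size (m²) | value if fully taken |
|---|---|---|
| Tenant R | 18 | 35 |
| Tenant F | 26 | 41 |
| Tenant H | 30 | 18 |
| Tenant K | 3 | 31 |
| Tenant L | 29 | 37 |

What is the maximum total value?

159.6

Best value per unit of size first: Tenant K 31/3≈10.3, Tenant R 35/18≈1.94, Tenant F 41/26≈1.58, Tenant L 37/29≈1.28, Tenant H 18/30≈0.6.
All 3 m² of Tenant K fit (value 31) → 99 remain.
All 18 m² of Tenant R fit (value 35) → 81 remain.
All 26 m² of Tenant F fit (value 41) → 55 remain.
All 29 m² of Tenant L fit (value 37) → 26 remain.
Fill the last 26 m² with part of Tenant H: 26/30 of it earns 15.6.
Total value = 159.6.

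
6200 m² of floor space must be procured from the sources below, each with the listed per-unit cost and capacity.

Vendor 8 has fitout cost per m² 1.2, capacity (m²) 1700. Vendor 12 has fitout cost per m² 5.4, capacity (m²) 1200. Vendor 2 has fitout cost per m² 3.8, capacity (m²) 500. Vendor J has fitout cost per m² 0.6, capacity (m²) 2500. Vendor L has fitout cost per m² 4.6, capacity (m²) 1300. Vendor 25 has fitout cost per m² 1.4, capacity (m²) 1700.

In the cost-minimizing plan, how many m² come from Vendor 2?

300

Cheapest first:
Vendor J at 0.6: take all 2500 m² — 3700 still needed.
Vendor 8 at 1.2: take all 1700 m² — 2000 still needed.
Vendor 25 at 1.4: take all 1700 m² — 300 still needed.
Vendor 2 (3.8): take the remaining 300 — done.
Vendor L, Vendor 12: unused.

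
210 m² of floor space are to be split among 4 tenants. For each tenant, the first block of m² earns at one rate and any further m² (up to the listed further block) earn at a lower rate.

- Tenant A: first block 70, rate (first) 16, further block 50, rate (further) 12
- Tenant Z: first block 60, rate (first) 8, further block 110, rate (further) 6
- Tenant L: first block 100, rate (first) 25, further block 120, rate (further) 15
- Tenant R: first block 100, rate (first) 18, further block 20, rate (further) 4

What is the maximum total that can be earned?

Rank every tier by rate: Tenant L/tier1 25 > Tenant R/tier1 18 > Tenant A/tier1 16 > Tenant L/tier2 15 > Tenant A/tier2 12 > Tenant Z/tier1 8 > Tenant Z/tier2 6 > Tenant R/tier2 4.
Tenant L/tier1 (25): +100 ; 110 left.
Tenant R/tier1 (18): +100 ; 10 left.
Tenant A tier1 at 16: only 10 left, fill 10.
Total = 25×100 + 18×100 + 16×10 = 4460.

4460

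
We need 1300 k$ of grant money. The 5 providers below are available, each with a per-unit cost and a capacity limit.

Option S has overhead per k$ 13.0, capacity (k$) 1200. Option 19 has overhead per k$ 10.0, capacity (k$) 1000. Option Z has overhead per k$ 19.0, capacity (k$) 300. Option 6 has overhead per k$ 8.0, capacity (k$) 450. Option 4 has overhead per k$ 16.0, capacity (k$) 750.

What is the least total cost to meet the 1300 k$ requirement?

12100

Fill from the cheapest provider first.
Take 450 from Option 6 at 8.0 → need 850 more.
Option 19 (10.0): take the remaining 850 → done.
Option S, Option 4, Option Z: unused.
Cost = 450×8.0 + 850×10.0 = 12100.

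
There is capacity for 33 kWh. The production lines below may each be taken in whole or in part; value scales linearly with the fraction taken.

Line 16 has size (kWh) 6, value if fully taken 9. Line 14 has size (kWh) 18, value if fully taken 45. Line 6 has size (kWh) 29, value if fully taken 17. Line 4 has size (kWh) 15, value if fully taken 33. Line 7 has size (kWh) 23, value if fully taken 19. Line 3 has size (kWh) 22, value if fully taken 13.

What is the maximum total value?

Sort by value density: Line 14 45/18≈2.5, Line 4 33/15≈2.2, Line 16 9/6≈1.5, Line 7 19/23≈0.826, Line 3 13/22≈0.591, Line 6 17/29≈0.586.
Take all of Line 14 (18 kWh, value 45) → 15 kWh left.
All 15 kWh of Line 4 fit (value 33) → 0 remain.
Total value = 78.

78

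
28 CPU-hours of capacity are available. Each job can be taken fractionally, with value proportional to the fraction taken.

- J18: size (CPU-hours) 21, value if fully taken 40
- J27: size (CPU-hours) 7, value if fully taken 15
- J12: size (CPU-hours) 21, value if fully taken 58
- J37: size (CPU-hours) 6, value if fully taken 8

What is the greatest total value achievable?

73

Rank by value-to-size ratio: J12 58/21≈2.76, J27 15/7≈2.14, J18 40/21≈1.9, J37 8/6≈1.33.
All 21 CPU-hours of J12 fit (value 58) — 7 remain.
J27: take in full, 7 CPU-hours for value 15 — 0 left.
Total value = 73.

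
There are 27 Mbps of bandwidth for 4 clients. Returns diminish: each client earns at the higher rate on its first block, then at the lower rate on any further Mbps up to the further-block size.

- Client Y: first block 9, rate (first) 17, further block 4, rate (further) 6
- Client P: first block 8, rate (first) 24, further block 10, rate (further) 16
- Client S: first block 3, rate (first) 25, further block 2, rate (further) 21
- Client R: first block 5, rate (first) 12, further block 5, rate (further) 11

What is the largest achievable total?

542

Treat each block as its own option and order by rate: Client S/T1 25 > Client P/T1 24 > Client S/T2 21 > Client Y/T1 17 > Client P/T2 16 > Client R/T1 12 > Client R/T2 11 > Client Y/T2 6.
Client S/T1 (25): +3 ; 24 left.
Fill Client P T1 block (8 at 24) ; 16 left.
Client S/T2 (21): +2 ; 14 left.
Fill Client Y T1 block (9 at 17) ; 5 left.
5 remain; put them into Client P T2 at 16.
Total = 25×3 + 24×8 + 21×2 + 17×9 + 16×5 = 542.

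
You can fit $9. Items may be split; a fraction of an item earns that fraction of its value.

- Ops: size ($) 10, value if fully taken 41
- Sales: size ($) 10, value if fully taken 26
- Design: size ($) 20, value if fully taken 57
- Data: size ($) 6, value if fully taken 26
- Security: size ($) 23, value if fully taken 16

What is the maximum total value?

38.3

Sort by value density: Data 26/6≈4.33, Ops 41/10≈4.1, Design 57/20≈2.85, Sales 26/10≈2.6, Security 16/23≈0.696.
Data: take in full, 6 $ for value 26 ; 3 left.
3 $ left: a 3/10 share of Ops gives 41×3/10 = 12.3.
Total value = 38.3.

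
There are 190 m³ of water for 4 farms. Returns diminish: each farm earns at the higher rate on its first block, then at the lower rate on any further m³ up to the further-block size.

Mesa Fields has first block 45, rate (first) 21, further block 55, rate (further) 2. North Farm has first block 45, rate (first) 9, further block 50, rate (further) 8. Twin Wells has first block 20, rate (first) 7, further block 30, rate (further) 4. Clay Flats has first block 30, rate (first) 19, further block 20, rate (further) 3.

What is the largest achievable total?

2460

Order all 8 blocks by rate: Mesa Fields/first 21 > Clay Flats/first 19 > North Farm/first 9 > North Farm/second 8 > Twin Wells/first 7 > Twin Wells/second 4 > Clay Flats/second 3 > Mesa Fields/second 2.
Mesa Fields/first (21): +45 → 145 left.
Clay Flats first at 19: fill all 30 → 115 left.
Fill North Farm first block (45 at 9) → 70 left.
Fill North Farm second block (50 at 8) → 20 left.
Twin Wells/first (7): +20 → 0 left.
Total = 21×45 + 19×30 + 9×45 + 8×50 + 7×20 = 2460.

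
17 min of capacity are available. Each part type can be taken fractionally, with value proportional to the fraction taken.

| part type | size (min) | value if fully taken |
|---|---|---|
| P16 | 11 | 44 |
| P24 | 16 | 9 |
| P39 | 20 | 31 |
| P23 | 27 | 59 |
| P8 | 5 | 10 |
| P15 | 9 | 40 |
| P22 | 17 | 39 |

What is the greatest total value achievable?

72

Rank by value-to-size ratio: P15 40/9≈4.44, P16 44/11≈4, P22 39/17≈2.29, P23 59/27≈2.19, P8 10/5≈2, P39 31/20≈1.55, P24 9/16≈0.562.
Take all of P15 (9 min, value 40) ; 8 min left.
8 min left: a 8/11 share of P16 gives 44×8/11 = 32.
Total value = 72.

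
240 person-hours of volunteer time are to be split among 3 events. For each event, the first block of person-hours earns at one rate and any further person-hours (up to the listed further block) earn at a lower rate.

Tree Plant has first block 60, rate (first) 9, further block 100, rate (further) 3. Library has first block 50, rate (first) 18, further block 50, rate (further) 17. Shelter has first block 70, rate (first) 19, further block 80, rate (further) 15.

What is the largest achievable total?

4130

Rank every tier by rate: Shelter/tier1 19 > Library/tier1 18 > Library/tier2 17 > Shelter/tier2 15 > Tree Plant/tier1 9 > Tree Plant/tier2 3.
Shelter/tier1 (19): +70 → 170 left.
Fill Library tier1 block (50 at 18) → 120 left.
Library tier2 at 17: fill all 50 → 70 left.
Shelter/tier2: +70 of 80 at 15; pool empty.
Total = 19×70 + 18×50 + 17×50 + 15×70 = 4130.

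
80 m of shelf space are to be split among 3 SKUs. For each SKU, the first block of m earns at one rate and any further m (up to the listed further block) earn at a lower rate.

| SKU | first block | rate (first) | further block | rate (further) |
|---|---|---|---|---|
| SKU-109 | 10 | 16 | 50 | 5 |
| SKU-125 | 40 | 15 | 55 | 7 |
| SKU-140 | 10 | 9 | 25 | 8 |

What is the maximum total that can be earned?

1010

Order all 6 blocks by rate: SKU-109/T1 16 > SKU-125/T1 15 > SKU-140/T1 9 > SKU-140/T2 8 > SKU-125/T2 7 > SKU-109/T2 5.
SKU-109 T1 at 16: fill all 10 — 70 left.
SKU-125/T1 (15): +40 — 30 left.
SKU-140 T1 at 9: fill all 10 — 20 left.
SKU-140 T2 at 8: only 20 left, fill 20.
Total = 16×10 + 15×40 + 9×10 + 8×20 = 1010.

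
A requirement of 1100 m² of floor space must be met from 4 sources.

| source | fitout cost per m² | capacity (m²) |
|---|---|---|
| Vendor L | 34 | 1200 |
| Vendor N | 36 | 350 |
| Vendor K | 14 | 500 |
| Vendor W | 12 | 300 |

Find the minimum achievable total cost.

20800

Cheapest first:
Take 300 from Vendor W at 12 — need 800 more.
Vendor K (14): use full 500 — 300 m² to go.
Vendor L at 34: take 300 of its 1200 — requirement met.
Vendor N: unused.
Cost = 300×12 + 500×14 + 300×34 = 20800.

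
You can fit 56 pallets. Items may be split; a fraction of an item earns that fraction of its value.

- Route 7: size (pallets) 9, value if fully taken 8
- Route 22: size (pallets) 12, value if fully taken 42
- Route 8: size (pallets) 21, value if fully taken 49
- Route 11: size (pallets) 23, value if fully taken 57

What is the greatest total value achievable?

148

Rank by value-to-size ratio: Route 22 42/12≈3.5, Route 11 57/23≈2.48, Route 8 49/21≈2.33, Route 7 8/9≈0.889.
Take all of Route 22 (12 pallets, value 42) → 44 pallets left.
Take all of Route 11 (23 pallets, value 57) → 21 pallets left.
All 21 pallets of Route 8 fit (value 49) → 0 remain.
Total value = 148.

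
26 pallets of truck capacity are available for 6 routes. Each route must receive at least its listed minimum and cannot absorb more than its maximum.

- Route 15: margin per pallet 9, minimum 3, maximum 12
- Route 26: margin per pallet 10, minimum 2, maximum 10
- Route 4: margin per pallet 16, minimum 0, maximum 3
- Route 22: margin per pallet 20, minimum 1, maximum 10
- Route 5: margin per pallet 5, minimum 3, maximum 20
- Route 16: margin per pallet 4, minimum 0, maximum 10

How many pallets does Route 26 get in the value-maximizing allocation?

7

Meeting every minimum uses 3+2+0+1+3+0 = 9 pallets, leaving 17.
Rank by margin per pallet: Route 22 20 > Route 4 16 > Route 26 10 > Route 15 9 > Route 5 5 > Route 16 4.
Route 22 takes 9 more to reach its cap of 10 ; 8 left.
Route 4 takes 3 more to reach its cap of 3 ; 5 left.
Route 26: +5 (room for 8) → 7. Pool exhausted.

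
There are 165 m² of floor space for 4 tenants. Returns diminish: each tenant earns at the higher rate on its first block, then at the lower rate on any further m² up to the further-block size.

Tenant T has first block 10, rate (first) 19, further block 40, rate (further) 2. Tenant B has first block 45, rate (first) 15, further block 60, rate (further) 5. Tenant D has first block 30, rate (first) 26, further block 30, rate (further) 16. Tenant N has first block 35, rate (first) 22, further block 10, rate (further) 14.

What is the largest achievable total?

3060

Treat each block as its own option and order by rate: Tenant D/T1 26 > Tenant N/T1 22 > Tenant T/T1 19 > Tenant D/T2 16 > Tenant B/T1 15 > Tenant N/T2 14 > Tenant B/T2 5 > Tenant T/T2 2.
Tenant D/T1 (26): +30 ; 135 left.
Tenant N T1 at 22: fill all 35 ; 100 left.
Tenant T/T1 (19): +10 ; 90 left.
Fill Tenant D T2 block (30 at 16) ; 60 left.
Fill Tenant B T1 block (45 at 15) ; 15 left.
Tenant N/T2 (14): +10 ; 5 left.
5 remain; put them into Tenant B T2 at 5.
Total = 26×30 + 22×35 + 19×10 + 16×30 + 15×45 + 14×10 + 5×5 = 3060.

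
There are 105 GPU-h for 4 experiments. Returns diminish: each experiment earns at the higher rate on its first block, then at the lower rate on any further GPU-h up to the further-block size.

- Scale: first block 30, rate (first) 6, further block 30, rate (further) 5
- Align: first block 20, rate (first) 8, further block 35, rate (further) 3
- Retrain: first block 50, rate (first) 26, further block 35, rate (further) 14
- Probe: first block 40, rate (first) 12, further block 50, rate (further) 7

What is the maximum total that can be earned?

Rank every tier by rate: Retrain/tier1 26 > Retrain/tier2 14 > Probe/tier1 12 > Align/tier1 8 > Probe/tier2 7 > Scale/tier1 6 > Scale/tier2 5 > Align/tier2 3.
Fill Retrain tier1 block (50 at 26) — 55 left.
Fill Retrain tier2 block (35 at 14) — 20 left.
Probe/tier1: +20 of 40 at 12; pool empty.
Total = 26×50 + 14×35 + 12×20 = 2030.

2030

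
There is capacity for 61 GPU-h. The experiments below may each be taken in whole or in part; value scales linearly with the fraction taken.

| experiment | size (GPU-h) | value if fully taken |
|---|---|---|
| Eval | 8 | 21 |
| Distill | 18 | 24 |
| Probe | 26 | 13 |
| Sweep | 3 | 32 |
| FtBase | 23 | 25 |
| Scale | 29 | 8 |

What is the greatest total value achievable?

106.5

Best value per unit of size first: Sweep 32/3≈10.7, Eval 21/8≈2.62, Distill 24/18≈1.33, FtBase 25/23≈1.09, Probe 13/26≈0.5, Scale 8/29≈0.276.
All 3 GPU-h of Sweep fit (value 32) — 58 remain.
Eval: take in full, 8 GPU-h for value 21 — 50 left.
Distill: take in full, 18 GPU-h for value 24 — 32 left.
Take all of FtBase (23 GPU-h, value 25) — 9 GPU-h left.
9 GPU-h left: a 9/26 share of Probe gives 13×9/26 = 4.5.
Total value = 106.5.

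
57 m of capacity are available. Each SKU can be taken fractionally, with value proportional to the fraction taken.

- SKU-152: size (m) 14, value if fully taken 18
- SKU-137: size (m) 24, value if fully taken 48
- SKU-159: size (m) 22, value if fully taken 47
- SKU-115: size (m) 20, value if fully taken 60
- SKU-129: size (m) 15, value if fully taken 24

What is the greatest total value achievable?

Sort by value density: SKU-115 60/20≈3, SKU-159 47/22≈2.14, SKU-137 48/24≈2, SKU-129 24/15≈1.6, SKU-152 18/14≈1.29.
Take all of SKU-115 (20 m, value 60) — 37 m left.
SKU-159: take in full, 22 m for value 47 — 15 left.
Only 15 m remain; take 15/24 of SKU-137 for value 48×15/24 = 30.
Total value = 137.

137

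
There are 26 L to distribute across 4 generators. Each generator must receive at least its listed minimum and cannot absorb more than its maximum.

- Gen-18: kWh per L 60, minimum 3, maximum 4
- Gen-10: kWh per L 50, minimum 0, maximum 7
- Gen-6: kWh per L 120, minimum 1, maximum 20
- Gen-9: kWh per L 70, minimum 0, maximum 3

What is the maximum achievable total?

2790

Meeting every minimum uses 3+0+1+0 = 4 L, leaving 22.
Highest kWh per L first: Gen-6 120 > Gen-9 70 > Gen-18 60 > Gen-10 50.
Give Gen-6 19 more to hit its cap of 20 → 3 left.
Gen-9: +3 to 3 (cap) → 0 left.
Total = 60×3 + 120×20 + 70×3 = 2790.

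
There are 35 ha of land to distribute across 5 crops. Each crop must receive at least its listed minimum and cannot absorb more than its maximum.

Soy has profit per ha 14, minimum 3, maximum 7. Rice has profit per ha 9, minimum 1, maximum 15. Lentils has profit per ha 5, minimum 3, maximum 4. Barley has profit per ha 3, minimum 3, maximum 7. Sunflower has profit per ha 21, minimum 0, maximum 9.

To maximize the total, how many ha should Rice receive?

Meeting every minimum uses 3+1+3+3+0 = 10 ha, leaving 25.
Rank by profit per ha: Sunflower 21 > Soy 14 > Rice 9 > Lentils 5 > Barley 3.
Sunflower takes 9 more to reach its cap of 9 — 16 left.
Soy takes 4 more to reach its cap of 7 — 12 left.
Rice: +12 (room for 14) → 13. Pool exhausted.

13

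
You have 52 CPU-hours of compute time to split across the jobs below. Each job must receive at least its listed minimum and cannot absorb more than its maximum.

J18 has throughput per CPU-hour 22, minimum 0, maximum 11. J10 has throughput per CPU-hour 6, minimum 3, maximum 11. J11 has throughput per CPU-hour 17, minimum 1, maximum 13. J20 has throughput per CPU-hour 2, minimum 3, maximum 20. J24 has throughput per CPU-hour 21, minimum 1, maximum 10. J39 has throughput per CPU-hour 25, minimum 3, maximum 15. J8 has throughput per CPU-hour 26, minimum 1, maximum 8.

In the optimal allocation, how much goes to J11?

Meeting every minimum uses 0+3+1+3+1+3+1 = 12 CPU-hours, leaving 40.
Rank by throughput per CPU-hour: J8 26 > J39 25 > J18 22 > J24 21 > J11 17 > J10 6 > J20 2.
J8 takes 7 more to reach its cap of 8 — 33 left.
J39: +12 to 15 (cap) — 21 left.
J18 takes 11 more to reach its cap of 11 — 10 left.
J24 takes 9 more to reach its cap of 10 — 1 left.
J11: +1 (room for 12) → 2. Pool exhausted.

2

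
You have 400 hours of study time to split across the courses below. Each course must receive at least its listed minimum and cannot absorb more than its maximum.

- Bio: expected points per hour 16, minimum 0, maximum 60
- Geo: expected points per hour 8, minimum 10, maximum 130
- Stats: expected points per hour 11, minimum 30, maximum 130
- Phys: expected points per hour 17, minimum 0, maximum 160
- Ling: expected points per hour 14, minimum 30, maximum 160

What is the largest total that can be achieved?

Meeting every minimum uses 0+10+30+0+30 = 70 hours, leaving 330.
Highest expected points per hour first: Phys 17 > Bio 16 > Ling 14 > Stats 11 > Geo 8.
Phys: +160 to 160 (cap) → 170 left.
Give Bio 60 more to hit its cap of 60 → 110 left.
Only 110 left; Ling takes them to reach 140.
Total = 16×60 + 8×10 + 11×30 + 17×160 + 14×140 = 6050.

6050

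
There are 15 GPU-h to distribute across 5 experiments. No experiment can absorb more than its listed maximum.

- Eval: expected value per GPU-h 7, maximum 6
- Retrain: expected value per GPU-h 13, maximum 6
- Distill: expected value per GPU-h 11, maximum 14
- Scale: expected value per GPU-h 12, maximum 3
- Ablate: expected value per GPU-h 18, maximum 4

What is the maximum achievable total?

208

Rank by expected value per GPU-h: Ablate 18 > Retrain 13 > Scale 12 > Distill 11 > Eval 7.
Ablate takes 4 to reach its cap of 4 — 11 left.
Retrain takes 6 to reach its cap of 6 — 5 left.
Scale: +3 to 3 (cap) — 2 left.
Only 2 left; Distill takes them to reach 2.
Total = 13×6 + 11×2 + 12×3 + 18×4 = 208.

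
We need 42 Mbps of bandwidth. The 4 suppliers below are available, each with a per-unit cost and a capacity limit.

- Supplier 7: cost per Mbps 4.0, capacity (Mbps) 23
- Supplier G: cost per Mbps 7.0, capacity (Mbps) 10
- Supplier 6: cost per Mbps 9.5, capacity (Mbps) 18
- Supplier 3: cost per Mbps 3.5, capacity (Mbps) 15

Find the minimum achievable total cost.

172.5

Cheapest first:
Supplier 3 (3.5): use full 15 — 27 Mbps to go.
Supplier 7 (4.0): use full 23 — 4 Mbps to go.
Take 4 from Supplier G at 7.0 to finish.
Supplier 6: unused.
Cost = 15×3.5 + 23×4.0 + 4×7.0 = 172.5.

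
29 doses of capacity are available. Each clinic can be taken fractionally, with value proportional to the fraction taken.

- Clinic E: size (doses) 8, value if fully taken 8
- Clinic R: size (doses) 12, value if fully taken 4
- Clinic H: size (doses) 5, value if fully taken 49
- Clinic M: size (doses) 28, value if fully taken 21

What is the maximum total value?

69

Sort by value density: Clinic H 49/5≈9.8, Clinic E 8/8≈1, Clinic M 21/28≈0.75, Clinic R 4/12≈0.333.
All 5 doses of Clinic H fit (value 49) → 24 remain.
All 8 doses of Clinic E fit (value 8) → 16 remain.
16 doses left: a 16/28 share of Clinic M gives 21×16/28 = 12.
Total value = 69.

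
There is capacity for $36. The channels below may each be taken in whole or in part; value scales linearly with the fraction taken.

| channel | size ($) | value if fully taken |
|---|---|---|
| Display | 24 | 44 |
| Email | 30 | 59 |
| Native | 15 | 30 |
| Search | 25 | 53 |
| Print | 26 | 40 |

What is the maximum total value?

Sort by value density: Search 53/25≈2.12, Native 30/15≈2, Email 59/30≈1.97, Display 44/24≈1.83, Print 40/26≈1.54.
All 25 $ of Search fit (value 53) ; 11 remain.
11 $ left: a 11/15 share of Native gives 30×11/15 = 22.
Total value = 75.

75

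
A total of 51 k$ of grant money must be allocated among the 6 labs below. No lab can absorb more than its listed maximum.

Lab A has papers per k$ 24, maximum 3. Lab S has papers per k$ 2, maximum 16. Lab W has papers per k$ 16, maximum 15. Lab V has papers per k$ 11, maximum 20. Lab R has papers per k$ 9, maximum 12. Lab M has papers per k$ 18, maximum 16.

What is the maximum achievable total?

787

Highest papers per k$ first: Lab A 24 > Lab M 18 > Lab W 16 > Lab V 11 > Lab R 9 > Lab S 2.
Lab A: +3 to 3 (cap) → 48 left.
Lab M takes 16 to reach its cap of 16 → 32 left.
Lab W: +15 to 15 (cap) → 17 left.
Only 17 left; Lab V takes them to reach 17.
Total = 24×3 + 16×15 + 11×17 + 18×16 = 787.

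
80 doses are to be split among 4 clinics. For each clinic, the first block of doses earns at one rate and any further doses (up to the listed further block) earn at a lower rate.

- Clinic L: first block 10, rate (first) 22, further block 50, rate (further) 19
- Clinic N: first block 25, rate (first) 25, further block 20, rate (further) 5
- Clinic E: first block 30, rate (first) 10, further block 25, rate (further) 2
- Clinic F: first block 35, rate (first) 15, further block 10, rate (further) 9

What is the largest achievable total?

Treat each block as its own option and order by rate: Clinic N/first 25 > Clinic L/first 22 > Clinic L/second 19 > Clinic F/first 15 > Clinic E/first 10 > Clinic F/second 9 > Clinic N/second 5 > Clinic E/second 2.
Clinic N/first (25): +25 ; 55 left.
Clinic L first at 22: fill all 10 ; 45 left.
Clinic L second at 19: only 45 left, fill 45.
Total = 25×25 + 22×10 + 19×45 = 1700.

1700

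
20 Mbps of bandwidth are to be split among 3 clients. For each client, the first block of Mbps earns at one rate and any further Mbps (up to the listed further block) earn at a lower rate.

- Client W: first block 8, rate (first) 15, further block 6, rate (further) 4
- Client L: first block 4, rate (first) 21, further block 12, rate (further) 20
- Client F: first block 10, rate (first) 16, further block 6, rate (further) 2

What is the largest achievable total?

Rank every tier by rate: Client L/first 21 > Client L/second 20 > Client F/first 16 > Client W/first 15 > Client W/second 4 > Client F/second 2.
Client L/first (21): +4 — 16 left.
Client L/second (20): +12 — 4 left.
4 remain; put them into Client F first at 16.
Total = 21×4 + 20×12 + 16×4 = 388.

388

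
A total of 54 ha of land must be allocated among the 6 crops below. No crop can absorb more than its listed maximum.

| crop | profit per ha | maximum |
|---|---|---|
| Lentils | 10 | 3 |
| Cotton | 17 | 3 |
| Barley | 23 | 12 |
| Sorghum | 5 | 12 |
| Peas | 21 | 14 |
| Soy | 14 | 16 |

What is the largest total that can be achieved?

905

Highest profit per ha first: Barley 23 > Peas 21 > Cotton 17 > Soy 14 > Lentils 10 > Sorghum 5.
Give Barley 12 to hit its cap of 12 — 42 left.
Peas takes 14 to reach its cap of 14 — 28 left.
Cotton: +3 to 3 (cap) — 25 left.
Give Soy 16 to hit its cap of 16 — 9 left.
Lentils: +3 to 3 (cap) — 6 left.
Only 6 left; Sorghum takes them to reach 6.
Total = 10×3 + 17×3 + 23×12 + 5×6 + 21×14 + 14×16 = 905.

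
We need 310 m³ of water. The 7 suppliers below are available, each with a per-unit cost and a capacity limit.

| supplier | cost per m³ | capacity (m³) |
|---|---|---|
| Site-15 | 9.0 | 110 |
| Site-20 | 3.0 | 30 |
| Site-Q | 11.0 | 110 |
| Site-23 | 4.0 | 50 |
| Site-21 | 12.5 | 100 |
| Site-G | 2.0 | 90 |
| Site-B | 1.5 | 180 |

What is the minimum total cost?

Cheapest first:
Site-B (1.5): use full 180 ; 130 m³ to go.
Site-G at 2.0: take all 90 m³ ; 40 still needed.
Site-20 (3.0): use full 30 ; 10 m³ to go.
Take 10 from Site-23 at 4.0 to finish.
Site-15, Site-Q, Site-21: unused.
Cost = 180×1.5 + 90×2.0 + 30×3.0 + 10×4.0 = 580.

580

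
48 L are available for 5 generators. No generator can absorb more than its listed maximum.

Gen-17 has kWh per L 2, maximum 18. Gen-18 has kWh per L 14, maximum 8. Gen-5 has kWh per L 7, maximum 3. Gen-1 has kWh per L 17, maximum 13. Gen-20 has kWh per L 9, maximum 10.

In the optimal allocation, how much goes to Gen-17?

14

Rank by kWh per L: Gen-1 17 > Gen-18 14 > Gen-20 9 > Gen-5 7 > Gen-17 2.
Gen-1: +13 to 13 (cap) ; 35 left.
Gen-18: +8 to 8 (cap) ; 27 left.
Give Gen-20 10 to hit its cap of 10 ; 17 left.
Gen-5 takes 3 to reach its cap of 3 ; 14 left.
Gen-17: +14 (room for 18) → 14. Pool exhausted.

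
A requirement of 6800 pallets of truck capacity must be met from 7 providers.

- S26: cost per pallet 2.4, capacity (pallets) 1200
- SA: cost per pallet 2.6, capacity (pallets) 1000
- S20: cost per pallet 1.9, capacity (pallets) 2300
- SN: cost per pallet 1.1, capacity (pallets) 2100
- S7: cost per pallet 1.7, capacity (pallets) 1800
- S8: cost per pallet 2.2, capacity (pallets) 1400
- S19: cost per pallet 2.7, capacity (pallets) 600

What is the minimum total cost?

Use providers in increasing cost order.
SN (1.1): use full 2100 → 4700 pallets to go.
Take 1800 from S7 at 1.7 → need 2900 more.
S20 at 1.9: take all 2300 pallets → 600 still needed.
Take 600 from S8 at 2.2 to finish.
S26, SA, S19: unused.
Cost = 2100×1.1 + 1800×1.7 + 2300×1.9 + 600×2.2 = 11060.

11060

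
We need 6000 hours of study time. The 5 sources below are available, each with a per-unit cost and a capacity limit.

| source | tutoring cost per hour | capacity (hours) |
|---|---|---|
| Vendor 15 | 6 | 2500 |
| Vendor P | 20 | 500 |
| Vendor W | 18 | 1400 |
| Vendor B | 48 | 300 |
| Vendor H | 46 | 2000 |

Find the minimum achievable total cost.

Fill from the cheapest source first.
Vendor 15 at 6: take all 2500 hours → 3500 still needed.
Take 1400 from Vendor W at 18 → need 2100 more.
Vendor P (20): use full 500 → 1600 hours to go.
Vendor H (46): take the remaining 1600 → done.
Vendor B: unused.
Cost = 2500×6 + 1400×18 + 500×20 + 1600×46 = 123800.

123800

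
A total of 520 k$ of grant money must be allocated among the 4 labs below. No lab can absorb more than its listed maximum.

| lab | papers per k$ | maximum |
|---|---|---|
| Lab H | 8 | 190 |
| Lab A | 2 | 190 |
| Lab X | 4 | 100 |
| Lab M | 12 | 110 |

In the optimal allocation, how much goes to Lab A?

120

Highest papers per k$ first: Lab M 12 > Lab H 8 > Lab X 4 > Lab A 2.
Give Lab M 110 to hit its cap of 110 → 410 left.
Give Lab H 190 to hit its cap of 190 → 220 left.
Give Lab X 100 to hit its cap of 100 → 120 left.
Lab A has room for 190 but only 120 remain, so it gets 120.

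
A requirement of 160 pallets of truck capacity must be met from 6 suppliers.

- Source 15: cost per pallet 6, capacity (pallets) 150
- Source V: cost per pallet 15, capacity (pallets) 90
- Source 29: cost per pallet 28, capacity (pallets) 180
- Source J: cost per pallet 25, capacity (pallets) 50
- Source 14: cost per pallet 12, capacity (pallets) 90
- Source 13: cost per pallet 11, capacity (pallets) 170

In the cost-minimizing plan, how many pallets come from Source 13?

10

Fill from the cheapest supplier first.
Take 150 from Source 15 at 6 — need 10 more.
Source 13 at 11: take 10 of its 170 — requirement met.
Source 14, Source V, Source J, Source 29: unused.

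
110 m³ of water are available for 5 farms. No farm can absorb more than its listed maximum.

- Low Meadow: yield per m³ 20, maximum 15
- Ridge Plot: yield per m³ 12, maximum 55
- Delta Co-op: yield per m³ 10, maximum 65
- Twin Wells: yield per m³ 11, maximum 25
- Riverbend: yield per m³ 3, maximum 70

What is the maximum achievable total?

Rank by yield per m³: Low Meadow 20 > Ridge Plot 12 > Twin Wells 11 > Delta Co-op 10 > Riverbend 3.
Low Meadow: +15 to 15 (cap) → 95 left.
Ridge Plot takes 55 to reach its cap of 55 → 40 left.
Twin Wells takes 25 to reach its cap of 25 → 15 left.
Only 15 left; Delta Co-op takes them to reach 15.
Total = 20×15 + 12×55 + 10×15 + 11×25 = 1385.

1385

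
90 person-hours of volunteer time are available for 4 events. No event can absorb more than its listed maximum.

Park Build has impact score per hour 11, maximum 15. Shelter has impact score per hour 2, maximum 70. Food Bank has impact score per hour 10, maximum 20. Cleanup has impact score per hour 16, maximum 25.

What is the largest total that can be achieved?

Highest impact score per hour first: Cleanup 16 > Park Build 11 > Food Bank 10 > Shelter 2.
Cleanup takes 25 to reach its cap of 25 — 65 left.
Park Build takes 15 to reach its cap of 15 — 50 left.
Give Food Bank 20 to hit its cap of 20 — 30 left.
Shelter has room for 70 but only 30 remain, so it gets 30.
Total = 11×15 + 2×30 + 10×20 + 16×25 = 825.

825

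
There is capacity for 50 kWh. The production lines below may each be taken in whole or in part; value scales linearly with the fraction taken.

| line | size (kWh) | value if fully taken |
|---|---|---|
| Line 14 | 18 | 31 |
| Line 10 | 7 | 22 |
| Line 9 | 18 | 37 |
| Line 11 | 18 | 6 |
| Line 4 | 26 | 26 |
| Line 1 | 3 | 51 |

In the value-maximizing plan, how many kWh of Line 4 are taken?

Rank by value-to-size ratio: Line 1 51/3≈17, Line 10 22/7≈3.14, Line 9 37/18≈2.06, Line 14 31/18≈1.72, Line 4 26/26≈1, Line 11 6/18≈0.333.
All 3 kWh of Line 1 fit (value 51) ; 47 remain.
All 7 kWh of Line 10 fit (value 22) ; 40 remain.
Take all of Line 9 (18 kWh, value 37) ; 22 kWh left.
All 18 kWh of Line 14 fit (value 31) ; 4 remain.
4 kWh left: a 4/26 share of Line 4 gives 26×4/26 = 4.

4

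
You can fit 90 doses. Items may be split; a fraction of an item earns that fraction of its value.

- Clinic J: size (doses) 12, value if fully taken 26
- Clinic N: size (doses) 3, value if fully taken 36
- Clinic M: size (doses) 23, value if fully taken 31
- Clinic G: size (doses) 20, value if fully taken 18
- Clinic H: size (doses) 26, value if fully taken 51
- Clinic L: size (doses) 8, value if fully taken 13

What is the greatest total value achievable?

Rank by value-to-size ratio: Clinic N 36/3≈12, Clinic J 26/12≈2.17, Clinic H 51/26≈1.96, Clinic L 13/8≈1.62, Clinic M 31/23≈1.35, Clinic G 18/20≈0.9.
Clinic N: take in full, 3 doses for value 36 ; 87 left.
Clinic J: take in full, 12 doses for value 26 ; 75 left.
Clinic H: take in full, 26 doses for value 51 ; 49 left.
Take all of Clinic L (8 doses, value 13) ; 41 doses left.
Clinic M: take in full, 23 doses for value 31 ; 18 left.
18 doses left: a 18/20 share of Clinic G gives 18×18/20 = 16.2.
Total value = 173.2.

173.2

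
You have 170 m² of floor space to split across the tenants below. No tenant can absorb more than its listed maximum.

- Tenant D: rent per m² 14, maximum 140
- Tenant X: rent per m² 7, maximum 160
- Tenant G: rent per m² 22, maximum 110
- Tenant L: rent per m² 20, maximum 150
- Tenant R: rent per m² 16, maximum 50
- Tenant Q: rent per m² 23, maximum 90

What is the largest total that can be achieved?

Highest rent per m² first: Tenant Q 23 > Tenant G 22 > Tenant L 20 > Tenant R 16 > Tenant D 14 > Tenant X 7.
Tenant Q takes 90 to reach its cap of 90 ; 80 left.
Tenant G: +80 (room for 110) → 80. Pool exhausted.
Total = 22×80 + 23×90 = 3830.

3830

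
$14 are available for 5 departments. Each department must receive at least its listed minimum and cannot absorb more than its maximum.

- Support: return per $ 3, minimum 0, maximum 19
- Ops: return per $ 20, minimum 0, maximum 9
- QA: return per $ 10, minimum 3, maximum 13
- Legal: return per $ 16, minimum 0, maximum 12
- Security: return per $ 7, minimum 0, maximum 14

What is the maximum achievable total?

Meeting every minimum uses 0+0+3+0+0 = 3 $, leaving 11.
Rank by return per $: Ops 20 > Legal 16 > QA 10 > Security 7 > Support 3.
Ops: +9 to 9 (cap) → 2 left.
Legal has room for 12 more but only 2 remain, so it gets 2.
Total = 20×9 + 10×3 + 16×2 = 242.

242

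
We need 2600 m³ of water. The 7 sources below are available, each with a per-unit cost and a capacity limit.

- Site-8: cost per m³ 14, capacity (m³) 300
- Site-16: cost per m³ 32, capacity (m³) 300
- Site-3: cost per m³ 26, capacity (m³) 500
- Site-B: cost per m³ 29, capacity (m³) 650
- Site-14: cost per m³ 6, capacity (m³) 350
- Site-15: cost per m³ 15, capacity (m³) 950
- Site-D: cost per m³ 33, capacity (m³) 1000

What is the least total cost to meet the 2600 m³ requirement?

48050

Use sources in increasing cost order.
Site-14 at 6: take all 350 m³ ; 2250 still needed.
Site-8 at 14: take all 300 m³ ; 1950 still needed.
Take 950 from Site-15 at 15 ; need 1000 more.
Site-3 (26): use full 500 ; 500 m³ to go.
Take 500 from Site-B at 29 to finish.
Site-16, Site-D: unused.
Cost = 350×6 + 300×14 + 950×15 + 500×26 + 500×29 = 48050.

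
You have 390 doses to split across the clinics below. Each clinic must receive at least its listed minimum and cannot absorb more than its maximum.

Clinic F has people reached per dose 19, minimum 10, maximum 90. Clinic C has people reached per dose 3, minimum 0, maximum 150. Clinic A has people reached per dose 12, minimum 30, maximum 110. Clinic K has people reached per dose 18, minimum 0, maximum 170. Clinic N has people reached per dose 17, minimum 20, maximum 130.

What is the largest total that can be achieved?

Meeting every minimum uses 10+0+30+0+20 = 60 doses, leaving 330.
Rank by people reached per dose: Clinic F 19 > Clinic K 18 > Clinic N 17 > Clinic A 12 > Clinic C 3.
Clinic F: +80 to 90 (cap) — 250 left.
Clinic K takes 170 more to reach its cap of 170 — 80 left.
Only 80 left; Clinic N takes them to reach 100.
Total = 19×90 + 12×30 + 18×170 + 17×100 = 6830.

6830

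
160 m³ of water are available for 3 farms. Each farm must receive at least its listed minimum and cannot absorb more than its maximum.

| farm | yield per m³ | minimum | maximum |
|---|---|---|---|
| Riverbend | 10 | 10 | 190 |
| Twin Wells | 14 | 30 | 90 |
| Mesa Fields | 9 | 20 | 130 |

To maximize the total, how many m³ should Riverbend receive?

50

Meeting every minimum uses 10+30+20 = 60 m³, leaving 100.
Highest yield per m³ first: Twin Wells 14 > Riverbend 10 > Mesa Fields 9.
Twin Wells takes 60 more to reach its cap of 90 ; 40 left.
Riverbend: +40 (room for 180) → 50. Pool exhausted.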